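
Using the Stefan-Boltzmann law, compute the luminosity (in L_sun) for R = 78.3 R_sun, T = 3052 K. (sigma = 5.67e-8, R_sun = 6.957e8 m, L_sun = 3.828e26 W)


R = 78.3 * 6.957e8 m = 5.447331e+10 m. L = 4*pi*R^2*sigma*T^4 = 4*pi*(5.447331e+10)^2 * 5.67e-8 * 3052^4 = 1.834419131e+29 W. L/L_sun = 1.834419131e+29 / 3.828e26 = 479.2108

479.2108 L_sun


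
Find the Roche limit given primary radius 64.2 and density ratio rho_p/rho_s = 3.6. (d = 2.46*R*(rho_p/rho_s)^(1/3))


d_Roche = 2.46 * 64.2 * 3.6^(1/3) = 242.0496

242.0496


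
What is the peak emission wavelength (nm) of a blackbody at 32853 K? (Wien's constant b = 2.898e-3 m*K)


lam_max = b / T = 2.898e-3 / 32853 = 8.821e-08 m = 88.2111 nm

88.2111 nm


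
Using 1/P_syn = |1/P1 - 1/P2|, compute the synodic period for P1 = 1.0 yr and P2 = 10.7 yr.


1/P_syn = |1/P1 - 1/P2| = |1/1.0 - 1/10.7| => P_syn = 1.1031

1.1031 years


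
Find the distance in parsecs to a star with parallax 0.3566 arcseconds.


d = 1/p = 1/0.3566 = 2.8043

2.8043 pc


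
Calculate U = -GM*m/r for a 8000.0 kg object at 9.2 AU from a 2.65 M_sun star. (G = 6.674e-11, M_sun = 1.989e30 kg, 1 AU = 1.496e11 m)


M = 2.65 * 1.989e30 kg = 5.27085e+30 kg; r = 9.2 AU * 1.496e11 m/AU = 1.37632e+12 m. U = -GM*m/r = -(6.674e-11 * 5.27085e+30 * 8000.0) / 1.37632e+12 = -2.045e+12

-2.045e+12 J


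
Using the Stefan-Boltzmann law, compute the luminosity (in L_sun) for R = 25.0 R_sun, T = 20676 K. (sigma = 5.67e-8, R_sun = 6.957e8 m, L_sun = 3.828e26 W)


R = 25.0 * 6.957e8 m = 1.73925e+10 m. L = 4*pi*R^2*sigma*T^4 = 4*pi*(1.73925e+10)^2 * 5.67e-8 * 20676^4 = 3.938973336e+31 W. L/L_sun = 3.938973336e+31 / 3.828e26 = 102898.99

102898.99 L_sun


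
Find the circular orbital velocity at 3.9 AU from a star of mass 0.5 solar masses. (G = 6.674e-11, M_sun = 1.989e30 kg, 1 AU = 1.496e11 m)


v = sqrt(GM/r) = sqrt(6.674e-11 * 9.945e+29 / 5.834e+11) = 10665.8972

10665.8972 m/s


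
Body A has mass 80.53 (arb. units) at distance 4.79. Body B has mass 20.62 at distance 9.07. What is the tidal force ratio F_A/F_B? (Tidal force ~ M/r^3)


Ratio = (M1/r1^3) / (M2/r2^3) = (80.53/4.79^3) / (20.62/9.07^3) = 26.5146

26.5146


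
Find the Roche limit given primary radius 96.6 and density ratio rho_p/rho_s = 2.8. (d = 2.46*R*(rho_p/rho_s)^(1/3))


d_Roche = 2.46 * 96.6 * 2.8^(1/3) = 334.9384

334.9384


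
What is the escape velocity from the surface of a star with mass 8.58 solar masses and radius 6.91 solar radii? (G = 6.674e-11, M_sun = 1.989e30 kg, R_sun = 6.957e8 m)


M = 8.58 * 1.989e30 kg = 1.706562e+31 kg; R = 6.91 * 6.957e8 m = 4.807287e+09 m. v_esc = sqrt(2GM/R) = sqrt(2 * 6.674e-11 * 1.706562e+31 / 4.807287e+09) = 688365.5209

688365.5209 m/s


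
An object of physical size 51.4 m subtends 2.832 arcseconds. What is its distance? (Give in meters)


D = size / theta_rad, theta_rad = 2.832 * pi/(180*3600) = 1.373e-05, D = 3.744e+06

3.744e+06 m


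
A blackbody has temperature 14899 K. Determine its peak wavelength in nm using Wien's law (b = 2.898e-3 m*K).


lam_max = b / T = 2.898e-3 / 14899 = 1.945e-07 m = 194.5097 nm

194.5097 nm


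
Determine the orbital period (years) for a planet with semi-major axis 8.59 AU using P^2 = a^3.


P = a^(3/2) = 8.59^1.5 = 25.1762

25.1762 years


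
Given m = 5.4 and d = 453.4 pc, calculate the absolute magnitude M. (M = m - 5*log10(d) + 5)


M = m - 5*log10(d) + 5 = 5.4 - 5*log10(453.4) + 5 = -2.8824

-2.8824


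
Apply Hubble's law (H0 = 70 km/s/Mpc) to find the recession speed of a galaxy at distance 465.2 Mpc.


v = H0 * d = 70 * 465.2 = 32564.0

32564.0 km/s


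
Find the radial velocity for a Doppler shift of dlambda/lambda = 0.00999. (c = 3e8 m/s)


v = (dlambda/lambda) * c = 0.00999 * 3e8 = 2.997e+06

2.997e+06 m/s


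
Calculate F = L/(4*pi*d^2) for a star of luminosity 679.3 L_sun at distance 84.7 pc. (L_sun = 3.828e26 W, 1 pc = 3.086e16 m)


F = L / (4*pi*d^2) = 2.600e+29 / (4*pi*(2.614e+18)^2) = 3.029e-09

3.029e-09 W/m^2


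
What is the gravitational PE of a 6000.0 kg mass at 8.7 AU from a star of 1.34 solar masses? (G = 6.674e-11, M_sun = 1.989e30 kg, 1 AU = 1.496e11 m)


M = 1.34 * 1.989e30 kg = 2.66526e+30 kg; r = 8.7 AU * 1.496e11 m/AU = 1.30152e+12 m. U = -GM*m/r = -(6.674e-11 * 2.66526e+30 * 6000.0) / 1.30152e+12 = -8.200e+11

-8.200e+11 J


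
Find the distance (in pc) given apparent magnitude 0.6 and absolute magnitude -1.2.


d = 10^((m - M + 5)/5) = 10^((0.6 - -1.2 + 5)/5) = 22.9087

22.9087 pc


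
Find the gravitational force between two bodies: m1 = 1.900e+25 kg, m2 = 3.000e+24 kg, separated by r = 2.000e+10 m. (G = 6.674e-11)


F = G*m1*m2/r^2 = 6.674e-11 * 1.900e+25 * 3.000e+24 / (2.000e+10)^2 = 6.674e-11 * 5.700e+49 / 4.000e+20 = 9.510e+18

9.510e+18 N


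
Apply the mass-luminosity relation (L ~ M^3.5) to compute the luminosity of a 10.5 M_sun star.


L/L_sun = (M/M_sun)^3.5 = 10.5^3.5 = 3751.1337

3751.1337 L_sun


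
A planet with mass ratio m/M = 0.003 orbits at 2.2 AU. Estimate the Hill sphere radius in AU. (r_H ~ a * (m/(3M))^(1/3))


r_H = a * (m/3M)^(1/3) = 2.2 * (0.003/3)^(1/3) = 0.22

0.22 AU


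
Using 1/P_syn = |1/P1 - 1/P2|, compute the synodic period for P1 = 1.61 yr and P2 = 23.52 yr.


1/P_syn = |1/P1 - 1/P2| = |1/1.61 - 1/23.52| => P_syn = 1.7283

1.7283 years


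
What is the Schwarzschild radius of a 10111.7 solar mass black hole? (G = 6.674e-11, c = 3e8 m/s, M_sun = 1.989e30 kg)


M = 10111.7 * 1.989e30 kg = 2.01121713e+34 kg. rs = 2GM/c^2 = 2 * 6.674e-11 * 2.01121713e+34 / (3e8)^2 = 2.983e+07

2.983e+07 m


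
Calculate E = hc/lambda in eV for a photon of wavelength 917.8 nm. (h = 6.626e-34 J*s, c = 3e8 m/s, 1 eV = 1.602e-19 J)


E = hc/lambda = 6.626e-34 * 3e8 / 9.178e-07 = 2.166e-19 J = 1.352 eV

1.352 eV


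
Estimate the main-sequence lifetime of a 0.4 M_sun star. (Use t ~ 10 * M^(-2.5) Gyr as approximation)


t = 10 * M^(-2.5) = 10 * 0.4^(-2.5) = 98.8212

98.8212 Gyr


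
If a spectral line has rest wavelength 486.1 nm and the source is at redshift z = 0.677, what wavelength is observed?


lam_obs = lam_emit * (1 + z) = 486.1 * (1 + 0.677) = 815.1897

815.1897 nm


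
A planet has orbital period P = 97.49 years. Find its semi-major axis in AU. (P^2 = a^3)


a = P^(2/3) = 97.49^(2/3) = 21.1823

21.1823 AU


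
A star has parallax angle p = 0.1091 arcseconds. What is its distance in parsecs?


d = 1/p = 1/0.1091 = 9.1659

9.1659 pc


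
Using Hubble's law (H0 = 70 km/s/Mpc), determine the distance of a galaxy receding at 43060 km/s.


d = v / H0 = 43060 / 70 = 615.1429

615.1429 Mpc


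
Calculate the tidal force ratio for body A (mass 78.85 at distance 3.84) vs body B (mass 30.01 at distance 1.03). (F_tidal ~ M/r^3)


Ratio = (M1/r1^3) / (M2/r2^3) = (78.85/3.84^3) / (30.01/1.03^3) = 0.0507

0.0507


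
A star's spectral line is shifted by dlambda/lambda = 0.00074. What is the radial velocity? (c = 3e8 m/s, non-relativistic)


v = (dlambda/lambda) * c = 0.00074 * 3e8 = 222000.0

222000.0 m/s


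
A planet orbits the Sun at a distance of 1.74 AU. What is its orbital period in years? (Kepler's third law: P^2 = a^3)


P = a^(3/2) = 1.74^1.5 = 2.2952

2.2952 years


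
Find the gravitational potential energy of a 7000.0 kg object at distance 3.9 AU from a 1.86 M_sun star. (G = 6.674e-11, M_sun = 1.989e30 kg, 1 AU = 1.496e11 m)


M = 1.86 * 1.989e30 kg = 3.69954e+30 kg; r = 3.9 AU * 1.496e11 m/AU = 5.8344e+11 m. U = -GM*m/r = -(6.674e-11 * 3.69954e+30 * 7000.0) / 5.8344e+11 = -2.962e+12

-2.962e+12 J


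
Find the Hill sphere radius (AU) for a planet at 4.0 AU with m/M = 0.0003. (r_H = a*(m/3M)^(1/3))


r_H = a * (m/3M)^(1/3) = 4.0 * (0.0003/3)^(1/3) = 0.1857

0.1857 AU


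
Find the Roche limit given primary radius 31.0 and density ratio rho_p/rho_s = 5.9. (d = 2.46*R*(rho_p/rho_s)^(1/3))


d_Roche = 2.46 * 31.0 * 5.9^(1/3) = 137.7994

137.7994


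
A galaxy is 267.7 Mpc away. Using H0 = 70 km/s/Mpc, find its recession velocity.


v = H0 * d = 70 * 267.7 = 18739.0

18739.0 km/s


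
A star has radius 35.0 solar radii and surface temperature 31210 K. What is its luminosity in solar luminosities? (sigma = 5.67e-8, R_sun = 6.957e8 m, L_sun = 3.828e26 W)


R = 35.0 * 6.957e8 m = 2.43495e+10 m. L = 4*pi*R^2*sigma*T^4 = 4*pi*(2.43495e+10)^2 * 5.67e-8 * 31210^4 = 4.008188088e+32 W. L/L_sun = 4.008188088e+32 / 3.828e26 = 1.047e+06

1.047e+06 L_sun


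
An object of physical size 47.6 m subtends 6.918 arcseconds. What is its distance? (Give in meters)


D = size / theta_rad, theta_rad = 6.918 * pi/(180*3600) = 3.354e-05, D = 1.419e+06

1.419e+06 m


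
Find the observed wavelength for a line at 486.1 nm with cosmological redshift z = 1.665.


lam_obs = lam_emit * (1 + z) = 486.1 * (1 + 1.665) = 1295.4565

1295.4565 nm


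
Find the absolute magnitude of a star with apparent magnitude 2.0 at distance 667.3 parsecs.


M = m - 5*log10(d) + 5 = 2.0 - 5*log10(667.3) + 5 = -7.1216

-7.1216


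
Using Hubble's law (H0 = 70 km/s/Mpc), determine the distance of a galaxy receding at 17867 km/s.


d = v / H0 = 17867 / 70 = 255.2429

255.2429 Mpc


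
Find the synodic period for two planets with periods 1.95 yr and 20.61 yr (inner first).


1/P_syn = |1/P1 - 1/P2| = |1/1.95 - 1/20.61| => P_syn = 2.1538

2.1538 years


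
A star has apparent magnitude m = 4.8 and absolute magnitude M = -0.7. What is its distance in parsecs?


d = 10^((m - M + 5)/5) = 10^((4.8 - -0.7 + 5)/5) = 125.8925

125.8925 pc


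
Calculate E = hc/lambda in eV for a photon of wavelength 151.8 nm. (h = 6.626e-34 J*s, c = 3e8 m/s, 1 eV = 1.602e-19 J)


E = hc/lambda = 6.626e-34 * 3e8 / 1.518e-07 = 1.309e-18 J = 8.1741 eV

8.1741 eV


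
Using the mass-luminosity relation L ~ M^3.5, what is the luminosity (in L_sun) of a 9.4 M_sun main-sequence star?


L/L_sun = (M/M_sun)^3.5 = 9.4^3.5 = 2546.5223

2546.5223 L_sun


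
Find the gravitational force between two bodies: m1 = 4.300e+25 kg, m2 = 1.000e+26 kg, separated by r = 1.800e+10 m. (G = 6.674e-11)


F = G*m1*m2/r^2 = 6.674e-11 * 4.300e+25 * 1.000e+26 / (1.800e+10)^2 = 6.674e-11 * 4.300e+51 / 3.240e+20 = 8.857e+20

8.857e+20 N


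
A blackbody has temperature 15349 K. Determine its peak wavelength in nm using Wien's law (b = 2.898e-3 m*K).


lam_max = b / T = 2.898e-3 / 15349 = 1.888e-07 m = 188.8071 nm

188.8071 nm


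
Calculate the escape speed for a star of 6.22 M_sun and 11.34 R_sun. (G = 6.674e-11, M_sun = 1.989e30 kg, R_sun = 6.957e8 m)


M = 6.22 * 1.989e30 kg = 1.237158e+31 kg; R = 11.34 * 6.957e8 m = 7.889238e+09 m. v_esc = sqrt(2GM/R) = sqrt(2 * 6.674e-11 * 1.237158e+31 / 7.889238e+09) = 457512.6999

457512.6999 m/s


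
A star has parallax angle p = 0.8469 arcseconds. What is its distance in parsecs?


d = 1/p = 1/0.8469 = 1.1808

1.1808 pc


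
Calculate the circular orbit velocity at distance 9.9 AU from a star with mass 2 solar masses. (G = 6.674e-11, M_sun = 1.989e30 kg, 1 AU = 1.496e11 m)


v = sqrt(GM/r) = sqrt(6.674e-11 * 3.978e+30 / 1.481e+12) = 13388.8136

13388.8136 m/s


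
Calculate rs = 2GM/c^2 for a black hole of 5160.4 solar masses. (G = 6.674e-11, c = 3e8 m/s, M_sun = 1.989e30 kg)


M = 5160.4 * 1.989e30 kg = 1.02640356e+34 kg. rs = 2GM/c^2 = 2 * 6.674e-11 * 1.02640356e+34 / (3e8)^2 = 1.522e+07

1.522e+07 m


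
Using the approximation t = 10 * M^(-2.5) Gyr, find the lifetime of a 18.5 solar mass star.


t = 10 * M^(-2.5) = 10 * 18.5^(-2.5) = 0.0068

0.0068 Gyr


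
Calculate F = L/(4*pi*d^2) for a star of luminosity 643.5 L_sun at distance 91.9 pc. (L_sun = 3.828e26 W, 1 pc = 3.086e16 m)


F = L / (4*pi*d^2) = 2.463e+29 / (4*pi*(2.836e+18)^2) = 2.437e-09

2.437e-09 W/m^2


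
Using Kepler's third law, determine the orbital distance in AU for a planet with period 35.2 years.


a = P^(2/3) = 35.2^(2/3) = 10.7406

10.7406 AU


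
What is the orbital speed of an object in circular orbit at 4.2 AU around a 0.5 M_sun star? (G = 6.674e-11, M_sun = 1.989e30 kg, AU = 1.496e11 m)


v = sqrt(GM/r) = sqrt(6.674e-11 * 9.945e+29 / 6.283e+11) = 10277.9157

10277.9157 m/s


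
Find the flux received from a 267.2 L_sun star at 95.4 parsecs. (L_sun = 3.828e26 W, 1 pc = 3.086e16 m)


F = L / (4*pi*d^2) = 1.023e+29 / (4*pi*(2.944e+18)^2) = 9.391e-10

9.391e-10 W/m^2


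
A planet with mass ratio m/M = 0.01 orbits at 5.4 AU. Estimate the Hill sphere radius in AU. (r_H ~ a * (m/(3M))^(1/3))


r_H = a * (m/3M)^(1/3) = 5.4 * (0.01/3)^(1/3) = 0.8067

0.8067 AU


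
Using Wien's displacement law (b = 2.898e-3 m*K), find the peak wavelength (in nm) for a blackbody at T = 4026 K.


lam_max = b / T = 2.898e-3 / 4026 = 7.198e-07 m = 719.8212 nm

719.8212 nm


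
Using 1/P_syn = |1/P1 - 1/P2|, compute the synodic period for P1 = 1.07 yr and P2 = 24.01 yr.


1/P_syn = |1/P1 - 1/P2| = |1/1.07 - 1/24.01| => P_syn = 1.1199

1.1199 years


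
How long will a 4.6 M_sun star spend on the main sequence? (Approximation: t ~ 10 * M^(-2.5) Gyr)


t = 10 * M^(-2.5) = 10 * 4.6^(-2.5) = 0.2203

0.2203 Gyr


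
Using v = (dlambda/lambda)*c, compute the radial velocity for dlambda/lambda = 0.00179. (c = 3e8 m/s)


v = (dlambda/lambda) * c = 0.00179 * 3e8 = 537000.0

537000.0 m/s


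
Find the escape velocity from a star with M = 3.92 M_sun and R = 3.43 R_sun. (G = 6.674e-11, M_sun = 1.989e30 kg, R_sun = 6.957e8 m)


M = 3.92 * 1.989e30 kg = 7.79688e+30 kg; R = 3.43 * 6.957e8 m = 2.386251e+09 m. v_esc = sqrt(2GM/R) = sqrt(2 * 6.674e-11 * 7.79688e+30 / 2.386251e+09) = 660405.1668

660405.1668 m/s


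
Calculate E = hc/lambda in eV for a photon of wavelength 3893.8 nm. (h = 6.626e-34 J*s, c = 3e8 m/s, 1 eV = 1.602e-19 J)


E = hc/lambda = 6.626e-34 * 3e8 / 3.894e-06 = 5.105e-20 J = 0.3187 eV

0.3187 eV


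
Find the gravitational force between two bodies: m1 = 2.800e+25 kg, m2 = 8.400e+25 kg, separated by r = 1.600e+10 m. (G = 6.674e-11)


F = G*m1*m2/r^2 = 6.674e-11 * 2.800e+25 * 8.400e+25 / (1.600e+10)^2 = 6.674e-11 * 2.352e+51 / 2.560e+20 = 6.132e+20

6.132e+20 N


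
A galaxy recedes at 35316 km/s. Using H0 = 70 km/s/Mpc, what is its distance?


d = v / H0 = 35316 / 70 = 504.5143

504.5143 Mpc


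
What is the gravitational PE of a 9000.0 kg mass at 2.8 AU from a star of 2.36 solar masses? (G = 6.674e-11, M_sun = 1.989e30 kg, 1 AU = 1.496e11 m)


M = 2.36 * 1.989e30 kg = 4.69404e+30 kg; r = 2.8 AU * 1.496e11 m/AU = 4.1888e+11 m. U = -GM*m/r = -(6.674e-11 * 4.69404e+30 * 9000.0) / 4.1888e+11 = -6.731e+12

-6.731e+12 J


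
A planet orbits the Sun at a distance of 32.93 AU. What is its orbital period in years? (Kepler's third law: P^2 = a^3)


P = a^(3/2) = 32.93^1.5 = 188.9677

188.9677 years


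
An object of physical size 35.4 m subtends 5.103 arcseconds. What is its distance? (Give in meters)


D = size / theta_rad, theta_rad = 5.103 * pi/(180*3600) = 2.474e-05, D = 1.431e+06

1.431e+06 m


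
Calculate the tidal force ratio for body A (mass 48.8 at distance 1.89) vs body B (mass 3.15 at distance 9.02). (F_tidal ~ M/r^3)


Ratio = (M1/r1^3) / (M2/r2^3) = (48.8/1.89^3) / (3.15/9.02^3) = 1684.0054

1684.0054


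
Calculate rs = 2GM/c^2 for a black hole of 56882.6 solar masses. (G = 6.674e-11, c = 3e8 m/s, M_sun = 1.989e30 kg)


M = 56882.6 * 1.989e30 kg = 1.131394914e+35 kg. rs = 2GM/c^2 = 2 * 6.674e-11 * 1.131394914e+35 / (3e8)^2 = 1.678e+08

1.678e+08 m


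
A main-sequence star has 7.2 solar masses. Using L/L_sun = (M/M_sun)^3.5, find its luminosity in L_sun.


L/L_sun = (M/M_sun)^3.5 = 7.2^3.5 = 1001.5295

1001.5295 L_sun


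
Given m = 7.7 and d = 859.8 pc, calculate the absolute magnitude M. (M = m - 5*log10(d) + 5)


M = m - 5*log10(d) + 5 = 7.7 - 5*log10(859.8) + 5 = -1.972

-1.972


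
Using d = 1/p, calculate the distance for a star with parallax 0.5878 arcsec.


d = 1/p = 1/0.5878 = 1.7013

1.7013 pc


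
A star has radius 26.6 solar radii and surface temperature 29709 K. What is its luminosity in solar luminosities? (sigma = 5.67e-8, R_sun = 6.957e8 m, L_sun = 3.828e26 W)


R = 26.6 * 6.957e8 m = 1.850562e+10 m. L = 4*pi*R^2*sigma*T^4 = 4*pi*(1.850562e+10)^2 * 5.67e-8 * 29709^4 = 1.900869656e+32 W. L/L_sun = 1.900869656e+32 / 3.828e26 = 496569.9206

496569.9206 L_sun


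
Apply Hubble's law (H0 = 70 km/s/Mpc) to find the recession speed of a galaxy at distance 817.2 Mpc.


v = H0 * d = 70 * 817.2 = 57204.0

57204.0 km/s


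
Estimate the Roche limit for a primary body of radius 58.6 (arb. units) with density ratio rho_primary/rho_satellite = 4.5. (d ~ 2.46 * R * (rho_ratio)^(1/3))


d_Roche = 2.46 * 58.6 * 4.5^(1/3) = 237.9963

237.9963


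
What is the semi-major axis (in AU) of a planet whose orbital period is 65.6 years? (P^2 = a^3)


a = P^(2/3) = 65.6^(2/3) = 16.2656

16.2656 AU


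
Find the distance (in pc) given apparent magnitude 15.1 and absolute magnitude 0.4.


d = 10^((m - M + 5)/5) = 10^((15.1 - 0.4 + 5)/5) = 8709.6359

8709.6359 pc


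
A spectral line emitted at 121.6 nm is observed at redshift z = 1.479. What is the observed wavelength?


lam_obs = lam_emit * (1 + z) = 121.6 * (1 + 1.479) = 301.4464

301.4464 nm


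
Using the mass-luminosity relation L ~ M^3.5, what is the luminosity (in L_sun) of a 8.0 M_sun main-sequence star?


L/L_sun = (M/M_sun)^3.5 = 8.0^3.5 = 1448.1547

1448.1547 L_sun


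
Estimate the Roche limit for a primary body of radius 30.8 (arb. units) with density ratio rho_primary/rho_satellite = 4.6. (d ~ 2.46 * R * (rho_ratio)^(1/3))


d_Roche = 2.46 * 30.8 * 4.6^(1/3) = 126.01

126.01


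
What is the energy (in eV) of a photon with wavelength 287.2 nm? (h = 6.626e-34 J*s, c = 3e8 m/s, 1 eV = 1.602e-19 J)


E = hc/lambda = 6.626e-34 * 3e8 / 2.872e-07 = 6.921e-19 J = 4.3204 eV

4.3204 eV


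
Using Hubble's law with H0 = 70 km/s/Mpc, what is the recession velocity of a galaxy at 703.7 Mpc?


v = H0 * d = 70 * 703.7 = 49259.0

49259.0 km/s


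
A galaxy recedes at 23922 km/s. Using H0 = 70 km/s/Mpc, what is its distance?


d = v / H0 = 23922 / 70 = 341.7429

341.7429 Mpc


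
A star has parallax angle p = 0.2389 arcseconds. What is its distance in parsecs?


d = 1/p = 1/0.2389 = 4.1859

4.1859 pc


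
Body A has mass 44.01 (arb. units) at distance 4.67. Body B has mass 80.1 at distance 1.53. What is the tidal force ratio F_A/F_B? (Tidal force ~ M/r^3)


Ratio = (M1/r1^3) / (M2/r2^3) = (44.01/4.67^3) / (80.1/1.53^3) = 0.0193

0.0193


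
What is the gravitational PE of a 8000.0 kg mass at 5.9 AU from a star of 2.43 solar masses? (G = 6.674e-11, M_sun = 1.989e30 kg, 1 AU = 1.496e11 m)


M = 2.43 * 1.989e30 kg = 4.83327e+30 kg; r = 5.9 AU * 1.496e11 m/AU = 8.8264e+11 m. U = -GM*m/r = -(6.674e-11 * 4.83327e+30 * 8000.0) / 8.8264e+11 = -2.924e+12

-2.924e+12 J


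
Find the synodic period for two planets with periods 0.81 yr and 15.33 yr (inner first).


1/P_syn = |1/P1 - 1/P2| = |1/0.81 - 1/15.33| => P_syn = 0.8552

0.8552 years


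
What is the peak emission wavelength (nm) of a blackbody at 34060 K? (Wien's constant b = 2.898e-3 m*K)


lam_max = b / T = 2.898e-3 / 34060 = 8.509e-08 m = 85.0851 nm

85.0851 nm


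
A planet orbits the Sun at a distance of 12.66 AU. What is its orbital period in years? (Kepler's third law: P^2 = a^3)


P = a^(3/2) = 12.66^1.5 = 45.0454

45.0454 years


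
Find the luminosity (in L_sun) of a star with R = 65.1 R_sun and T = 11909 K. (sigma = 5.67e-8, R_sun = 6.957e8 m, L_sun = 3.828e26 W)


R = 65.1 * 6.957e8 m = 4.529007e+10 m. L = 4*pi*R^2*sigma*T^4 = 4*pi*(4.529007e+10)^2 * 5.67e-8 * 11909^4 = 2.939680204e+31 W. L/L_sun = 2.939680204e+31 / 3.828e26 = 76794.1537

76794.1537 L_sun


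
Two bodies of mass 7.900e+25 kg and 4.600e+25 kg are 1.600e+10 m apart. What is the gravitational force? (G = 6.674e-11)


F = G*m1*m2/r^2 = 6.674e-11 * 7.900e+25 * 4.600e+25 / (1.600e+10)^2 = 6.674e-11 * 3.634e+51 / 2.560e+20 = 9.474e+20

9.474e+20 N


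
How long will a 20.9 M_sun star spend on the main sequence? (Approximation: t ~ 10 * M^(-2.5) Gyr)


t = 10 * M^(-2.5) = 10 * 20.9^(-2.5) = 0.005

0.005 Gyr


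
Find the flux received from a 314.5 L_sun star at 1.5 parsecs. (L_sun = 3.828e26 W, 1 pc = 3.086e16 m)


F = L / (4*pi*d^2) = 1.204e+29 / (4*pi*(4.629e+16)^2) = 4.471e-06

4.471e-06 W/m^2


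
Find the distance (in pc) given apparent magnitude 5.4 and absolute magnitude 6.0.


d = 10^((m - M + 5)/5) = 10^((5.4 - 6.0 + 5)/5) = 7.5858

7.5858 pc


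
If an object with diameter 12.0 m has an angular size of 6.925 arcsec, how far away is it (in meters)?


D = size / theta_rad, theta_rad = 6.925 * pi/(180*3600) = 3.357e-05, D = 357426.3791

357426.3791 m


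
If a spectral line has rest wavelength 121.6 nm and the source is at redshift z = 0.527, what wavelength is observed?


lam_obs = lam_emit * (1 + z) = 121.6 * (1 + 0.527) = 185.6832

185.6832 nm


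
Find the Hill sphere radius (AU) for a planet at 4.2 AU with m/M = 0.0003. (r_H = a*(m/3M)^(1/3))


r_H = a * (m/3M)^(1/3) = 4.2 * (0.0003/3)^(1/3) = 0.1949

0.1949 AU


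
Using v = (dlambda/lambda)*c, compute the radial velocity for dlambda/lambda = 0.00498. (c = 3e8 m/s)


v = (dlambda/lambda) * c = 0.00498 * 3e8 = 1.494e+06

1.494e+06 m/s


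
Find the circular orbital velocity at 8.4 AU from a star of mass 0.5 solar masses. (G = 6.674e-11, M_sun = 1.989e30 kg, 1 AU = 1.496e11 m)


v = sqrt(GM/r) = sqrt(6.674e-11 * 9.945e+29 / 1.257e+12) = 7267.5839

7267.5839 m/s


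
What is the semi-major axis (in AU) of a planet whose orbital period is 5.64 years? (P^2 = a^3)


a = P^(2/3) = 5.64^(2/3) = 3.1685

3.1685 AU


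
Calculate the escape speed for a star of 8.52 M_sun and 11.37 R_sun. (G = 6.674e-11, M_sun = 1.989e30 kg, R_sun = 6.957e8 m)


M = 8.52 * 1.989e30 kg = 1.694628e+31 kg; R = 11.37 * 6.957e8 m = 7.910109e+09 m. v_esc = sqrt(2GM/R) = sqrt(2 * 6.674e-11 * 1.694628e+31 / 7.910109e+09) = 534754.0149

534754.0149 m/s


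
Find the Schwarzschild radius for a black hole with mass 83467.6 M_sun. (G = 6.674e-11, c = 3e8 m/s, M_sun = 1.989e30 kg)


M = 83467.6 * 1.989e30 kg = 1.660170564e+35 kg. rs = 2GM/c^2 = 2 * 6.674e-11 * 1.660170564e+35 / (3e8)^2 = 2.462e+08

2.462e+08 m


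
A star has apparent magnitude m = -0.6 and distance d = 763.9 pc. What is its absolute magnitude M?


M = m - 5*log10(d) + 5 = -0.6 - 5*log10(763.9) + 5 = -10.0152

-10.0152


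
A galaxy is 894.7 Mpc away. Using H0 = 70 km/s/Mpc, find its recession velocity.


v = H0 * d = 70 * 894.7 = 62629.0

62629.0 km/s


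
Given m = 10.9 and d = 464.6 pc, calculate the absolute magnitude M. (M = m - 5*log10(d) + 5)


M = m - 5*log10(d) + 5 = 10.9 - 5*log10(464.6) + 5 = 2.5646

2.5646


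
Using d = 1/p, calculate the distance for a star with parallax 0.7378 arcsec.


d = 1/p = 1/0.7378 = 1.3554

1.3554 pc


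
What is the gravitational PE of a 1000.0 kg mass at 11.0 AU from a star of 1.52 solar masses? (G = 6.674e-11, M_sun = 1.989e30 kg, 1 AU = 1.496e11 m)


M = 1.52 * 1.989e30 kg = 3.02328e+30 kg; r = 11.0 AU * 1.496e11 m/AU = 1.6456e+12 m. U = -GM*m/r = -(6.674e-11 * 3.02328e+30 * 1000.0) / 1.6456e+12 = -1.226e+11

-1.226e+11 J


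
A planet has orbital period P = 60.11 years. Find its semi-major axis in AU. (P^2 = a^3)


a = P^(2/3) = 60.11^(2/3) = 15.3449

15.3449 AU


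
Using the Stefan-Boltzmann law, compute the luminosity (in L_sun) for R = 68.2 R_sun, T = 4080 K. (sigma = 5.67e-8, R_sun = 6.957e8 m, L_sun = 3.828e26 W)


R = 68.2 * 6.957e8 m = 4.744674e+10 m. L = 4*pi*R^2*sigma*T^4 = 4*pi*(4.744674e+10)^2 * 5.67e-8 * 4080^4 = 4.444739691e+29 W. L/L_sun = 4.444739691e+29 / 3.828e26 = 1161.1128

1161.1128 L_sun


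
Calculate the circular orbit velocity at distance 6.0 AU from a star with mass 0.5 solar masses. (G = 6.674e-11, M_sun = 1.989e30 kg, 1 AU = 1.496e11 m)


v = sqrt(GM/r) = sqrt(6.674e-11 * 9.945e+29 / 8.976e+11) = 8599.1213

8599.1213 m/s


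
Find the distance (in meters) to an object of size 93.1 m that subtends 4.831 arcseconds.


D = size / theta_rad, theta_rad = 4.831 * pi/(180*3600) = 2.342e-05, D = 3.975e+06

3.975e+06 m


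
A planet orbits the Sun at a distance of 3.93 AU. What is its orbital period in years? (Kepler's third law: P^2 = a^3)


P = a^(3/2) = 3.93^1.5 = 7.7909

7.7909 years


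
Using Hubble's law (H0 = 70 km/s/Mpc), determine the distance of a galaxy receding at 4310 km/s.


d = v / H0 = 4310 / 70 = 61.5714

61.5714 Mpc


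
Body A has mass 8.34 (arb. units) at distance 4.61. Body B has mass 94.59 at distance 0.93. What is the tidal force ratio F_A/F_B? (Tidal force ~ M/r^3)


Ratio = (M1/r1^3) / (M2/r2^3) = (8.34/4.61^3) / (94.59/0.93^3) = 7.239e-04

7.239e-04


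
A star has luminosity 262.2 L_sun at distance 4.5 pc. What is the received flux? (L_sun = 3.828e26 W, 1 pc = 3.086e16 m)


F = L / (4*pi*d^2) = 1.004e+29 / (4*pi*(1.389e+17)^2) = 4.142e-07

4.142e-07 W/m^2


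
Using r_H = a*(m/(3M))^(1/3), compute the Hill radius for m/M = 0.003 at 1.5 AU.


r_H = a * (m/3M)^(1/3) = 1.5 * (0.003/3)^(1/3) = 0.15

0.15 AU


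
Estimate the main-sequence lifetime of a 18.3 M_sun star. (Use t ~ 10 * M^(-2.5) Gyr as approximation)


t = 10 * M^(-2.5) = 10 * 18.3^(-2.5) = 0.007

0.007 Gyr


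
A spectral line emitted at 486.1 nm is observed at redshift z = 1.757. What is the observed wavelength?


lam_obs = lam_emit * (1 + z) = 486.1 * (1 + 1.757) = 1340.1777

1340.1777 nm


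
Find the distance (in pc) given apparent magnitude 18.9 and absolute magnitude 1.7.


d = 10^((m - M + 5)/5) = 10^((18.9 - 1.7 + 5)/5) = 27542.287

27542.287 pc


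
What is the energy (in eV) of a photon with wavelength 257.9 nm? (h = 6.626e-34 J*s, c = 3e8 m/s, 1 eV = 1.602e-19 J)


E = hc/lambda = 6.626e-34 * 3e8 / 2.579e-07 = 7.708e-19 J = 4.8113 eV

4.8113 eV


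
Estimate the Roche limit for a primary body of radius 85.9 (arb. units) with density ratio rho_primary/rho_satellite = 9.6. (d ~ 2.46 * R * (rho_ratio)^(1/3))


d_Roche = 2.46 * 85.9 * 9.6^(1/3) = 449.1093

449.1093


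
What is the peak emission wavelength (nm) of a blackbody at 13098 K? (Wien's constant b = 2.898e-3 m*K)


lam_max = b / T = 2.898e-3 / 13098 = 2.213e-07 m = 221.2552 nm

221.2552 nm


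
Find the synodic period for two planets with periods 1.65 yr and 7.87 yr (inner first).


1/P_syn = |1/P1 - 1/P2| = |1/1.65 - 1/7.87| => P_syn = 2.0877

2.0877 years


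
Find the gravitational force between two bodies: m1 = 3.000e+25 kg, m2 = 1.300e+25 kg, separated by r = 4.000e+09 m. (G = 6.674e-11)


F = G*m1*m2/r^2 = 6.674e-11 * 3.000e+25 * 1.300e+25 / (4.000e+09)^2 = 6.674e-11 * 3.900e+50 / 1.600e+19 = 1.627e+21

1.627e+21 N


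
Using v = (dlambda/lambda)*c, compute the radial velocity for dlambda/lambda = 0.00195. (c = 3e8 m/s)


v = (dlambda/lambda) * c = 0.00195 * 3e8 = 585000.0

585000.0 m/s


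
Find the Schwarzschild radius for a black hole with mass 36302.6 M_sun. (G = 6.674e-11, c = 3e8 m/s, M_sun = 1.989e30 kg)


M = 36302.6 * 1.989e30 kg = 7.22058714e+34 kg. rs = 2GM/c^2 = 2 * 6.674e-11 * 7.22058714e+34 / (3e8)^2 = 1.071e+08

1.071e+08 m


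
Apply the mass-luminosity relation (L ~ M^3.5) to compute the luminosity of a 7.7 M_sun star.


L/L_sun = (M/M_sun)^3.5 = 7.7^3.5 = 1266.8277

1266.8277 L_sun


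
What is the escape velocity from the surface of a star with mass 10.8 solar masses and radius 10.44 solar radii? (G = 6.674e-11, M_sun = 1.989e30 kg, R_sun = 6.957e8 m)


M = 10.8 * 1.989e30 kg = 2.14812e+31 kg; R = 10.44 * 6.957e8 m = 7.263108e+09 m. v_esc = sqrt(2GM/R) = sqrt(2 * 6.674e-11 * 2.14812e+31 / 7.263108e+09) = 628313.1039

628313.1039 m/s


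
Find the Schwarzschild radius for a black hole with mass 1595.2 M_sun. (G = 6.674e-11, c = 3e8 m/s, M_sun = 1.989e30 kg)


M = 1595.2 * 1.989e30 kg = 3.1728528e+33 kg. rs = 2GM/c^2 = 2 * 6.674e-11 * 3.1728528e+33 / (3e8)^2 = 4.706e+06

4.706e+06 m


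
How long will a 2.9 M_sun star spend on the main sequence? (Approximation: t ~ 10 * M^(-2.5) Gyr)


t = 10 * M^(-2.5) = 10 * 2.9^(-2.5) = 0.6982

0.6982 Gyr


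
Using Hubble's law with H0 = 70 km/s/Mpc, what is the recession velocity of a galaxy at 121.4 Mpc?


v = H0 * d = 70 * 121.4 = 8498.0

8498.0 km/s


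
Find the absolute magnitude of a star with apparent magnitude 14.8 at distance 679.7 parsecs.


M = m - 5*log10(d) + 5 = 14.8 - 5*log10(679.7) + 5 = 5.6384

5.6384


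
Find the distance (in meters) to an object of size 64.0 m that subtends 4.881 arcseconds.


D = size / theta_rad, theta_rad = 4.881 * pi/(180*3600) = 2.366e-05, D = 2.705e+06

2.705e+06 m


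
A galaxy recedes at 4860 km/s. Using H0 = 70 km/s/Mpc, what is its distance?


d = v / H0 = 4860 / 70 = 69.4286

69.4286 Mpc


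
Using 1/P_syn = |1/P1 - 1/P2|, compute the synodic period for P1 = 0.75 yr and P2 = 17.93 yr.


1/P_syn = |1/P1 - 1/P2| = |1/0.75 - 1/17.93| => P_syn = 0.7827

0.7827 years


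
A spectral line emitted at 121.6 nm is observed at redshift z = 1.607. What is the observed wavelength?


lam_obs = lam_emit * (1 + z) = 121.6 * (1 + 1.607) = 317.0112

317.0112 nm


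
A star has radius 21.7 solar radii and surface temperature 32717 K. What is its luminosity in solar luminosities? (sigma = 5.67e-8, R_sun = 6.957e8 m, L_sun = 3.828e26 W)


R = 21.7 * 6.957e8 m = 1.509669e+10 m. L = 4*pi*R^2*sigma*T^4 = 4*pi*(1.509669e+10)^2 * 5.67e-8 * 32717^4 = 1.860588333e+32 W. L/L_sun = 1.860588333e+32 / 3.828e26 = 486047.1089

486047.1089 L_sun


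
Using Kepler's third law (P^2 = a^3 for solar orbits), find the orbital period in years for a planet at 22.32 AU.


P = a^(3/2) = 22.32^1.5 = 105.4487

105.4487 years


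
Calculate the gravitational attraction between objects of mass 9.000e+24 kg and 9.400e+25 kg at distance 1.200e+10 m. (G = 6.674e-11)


F = G*m1*m2/r^2 = 6.674e-11 * 9.000e+24 * 9.400e+25 / (1.200e+10)^2 = 6.674e-11 * 8.460e+50 / 1.440e+20 = 3.921e+20

3.921e+20 N


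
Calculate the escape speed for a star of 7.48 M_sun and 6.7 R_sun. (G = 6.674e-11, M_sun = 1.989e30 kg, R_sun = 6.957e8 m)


M = 7.48 * 1.989e30 kg = 1.487772e+31 kg; R = 6.7 * 6.957e8 m = 4.66119e+09 m. v_esc = sqrt(2GM/R) = sqrt(2 * 6.674e-11 * 1.487772e+31 / 4.66119e+09) = 652721.4523

652721.4523 m/s


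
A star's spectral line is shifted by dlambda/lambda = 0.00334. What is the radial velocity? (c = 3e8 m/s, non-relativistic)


v = (dlambda/lambda) * c = 0.00334 * 3e8 = 1.002e+06

1.002e+06 m/s


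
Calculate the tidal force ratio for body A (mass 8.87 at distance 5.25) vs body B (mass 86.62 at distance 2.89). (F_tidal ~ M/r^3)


Ratio = (M1/r1^3) / (M2/r2^3) = (8.87/5.25^3) / (86.62/2.89^3) = 0.0171

0.0171


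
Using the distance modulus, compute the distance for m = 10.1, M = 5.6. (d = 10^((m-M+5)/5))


d = 10^((m - M + 5)/5) = 10^((10.1 - 5.6 + 5)/5) = 79.4328

79.4328 pc


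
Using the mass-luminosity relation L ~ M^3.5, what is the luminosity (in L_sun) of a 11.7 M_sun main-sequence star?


L/L_sun = (M/M_sun)^3.5 = 11.7^3.5 = 5478.3593

5478.3593 L_sun


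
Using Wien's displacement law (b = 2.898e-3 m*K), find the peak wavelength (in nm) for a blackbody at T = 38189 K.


lam_max = b / T = 2.898e-3 / 38189 = 7.589e-08 m = 75.8857 nm

75.8857 nm


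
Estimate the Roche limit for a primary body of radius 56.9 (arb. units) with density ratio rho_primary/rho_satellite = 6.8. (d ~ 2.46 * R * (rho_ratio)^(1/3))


d_Roche = 2.46 * 56.9 * 6.8^(1/3) = 265.1858

265.1858


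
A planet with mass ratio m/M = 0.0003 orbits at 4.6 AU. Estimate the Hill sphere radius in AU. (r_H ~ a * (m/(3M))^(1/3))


r_H = a * (m/3M)^(1/3) = 4.6 * (0.0003/3)^(1/3) = 0.2135

0.2135 AU


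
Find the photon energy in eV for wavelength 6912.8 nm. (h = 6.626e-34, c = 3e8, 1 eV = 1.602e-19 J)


E = hc/lambda = 6.626e-34 * 3e8 / 6.913e-06 = 2.876e-20 J = 0.1795 eV

0.1795 eV


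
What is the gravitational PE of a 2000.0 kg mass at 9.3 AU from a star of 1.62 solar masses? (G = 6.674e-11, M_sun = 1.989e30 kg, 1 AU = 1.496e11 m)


M = 1.62 * 1.989e30 kg = 3.22218e+30 kg; r = 9.3 AU * 1.496e11 m/AU = 1.39128e+12 m. U = -GM*m/r = -(6.674e-11 * 3.22218e+30 * 2000.0) / 1.39128e+12 = -3.091e+11

-3.091e+11 J


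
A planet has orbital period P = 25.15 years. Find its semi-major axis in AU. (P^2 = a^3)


a = P^(2/3) = 25.15^(2/3) = 8.584

8.584 AU


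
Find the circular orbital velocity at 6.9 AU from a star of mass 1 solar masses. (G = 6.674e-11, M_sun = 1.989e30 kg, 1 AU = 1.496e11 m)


v = sqrt(GM/r) = sqrt(6.674e-11 * 1.989e+30 / 1.032e+12) = 11340.1853

11340.1853 m/s


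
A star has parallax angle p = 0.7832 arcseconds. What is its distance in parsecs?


d = 1/p = 1/0.7832 = 1.2768

1.2768 pc


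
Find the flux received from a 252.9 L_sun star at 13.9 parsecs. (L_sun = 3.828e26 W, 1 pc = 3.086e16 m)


F = L / (4*pi*d^2) = 9.681e+28 / (4*pi*(4.290e+17)^2) = 4.187e-08

4.187e-08 W/m^2


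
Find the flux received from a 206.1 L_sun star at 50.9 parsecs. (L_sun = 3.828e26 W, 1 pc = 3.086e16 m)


F = L / (4*pi*d^2) = 7.890e+28 / (4*pi*(1.571e+18)^2) = 2.545e-09

2.545e-09 W/m^2


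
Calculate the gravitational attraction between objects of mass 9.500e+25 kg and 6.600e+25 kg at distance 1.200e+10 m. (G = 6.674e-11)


F = G*m1*m2/r^2 = 6.674e-11 * 9.500e+25 * 6.600e+25 / (1.200e+10)^2 = 6.674e-11 * 6.270e+51 / 1.440e+20 = 2.906e+21

2.906e+21 N


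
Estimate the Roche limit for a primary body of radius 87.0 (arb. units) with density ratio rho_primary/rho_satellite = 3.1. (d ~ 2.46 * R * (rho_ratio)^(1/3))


d_Roche = 2.46 * 87.0 * 3.1^(1/3) = 312.0625

312.0625


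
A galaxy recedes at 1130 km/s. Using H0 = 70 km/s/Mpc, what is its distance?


d = v / H0 = 1130 / 70 = 16.1429

16.1429 Mpc


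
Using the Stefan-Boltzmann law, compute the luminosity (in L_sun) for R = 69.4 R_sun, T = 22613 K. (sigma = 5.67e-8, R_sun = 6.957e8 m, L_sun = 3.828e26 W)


R = 69.4 * 6.957e8 m = 4.828158e+10 m. L = 4*pi*R^2*sigma*T^4 = 4*pi*(4.828158e+10)^2 * 5.67e-8 * 22613^4 = 4.342987721e+32 W. L/L_sun = 4.342987721e+32 / 3.828e26 = 1.135e+06

1.135e+06 L_sun


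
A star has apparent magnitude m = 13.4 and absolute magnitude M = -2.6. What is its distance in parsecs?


d = 10^((m - M + 5)/5) = 10^((13.4 - -2.6 + 5)/5) = 15848.9319

15848.9319 pc


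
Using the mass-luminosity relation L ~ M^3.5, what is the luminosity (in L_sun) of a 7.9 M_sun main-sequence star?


L/L_sun = (M/M_sun)^3.5 = 7.9^3.5 = 1385.7817

1385.7817 L_sun


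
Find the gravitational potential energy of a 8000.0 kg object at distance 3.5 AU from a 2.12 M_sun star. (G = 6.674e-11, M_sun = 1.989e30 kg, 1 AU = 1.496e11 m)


M = 2.12 * 1.989e30 kg = 4.21668e+30 kg; r = 3.5 AU * 1.496e11 m/AU = 5.236e+11 m. U = -GM*m/r = -(6.674e-11 * 4.21668e+30 * 8000.0) / 5.236e+11 = -4.300e+12

-4.300e+12 J


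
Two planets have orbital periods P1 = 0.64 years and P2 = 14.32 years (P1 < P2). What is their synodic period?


1/P_syn = |1/P1 - 1/P2| = |1/0.64 - 1/14.32| => P_syn = 0.6699

0.6699 years


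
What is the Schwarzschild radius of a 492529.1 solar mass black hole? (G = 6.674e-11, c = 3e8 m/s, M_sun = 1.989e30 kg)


M = 492529.1 * 1.989e30 kg = 9.796403799e+35 kg. rs = 2GM/c^2 = 2 * 6.674e-11 * 9.796403799e+35 / (3e8)^2 = 1.453e+09

1.453e+09 m


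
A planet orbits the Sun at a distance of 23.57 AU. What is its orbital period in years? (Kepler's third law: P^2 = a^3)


P = a^(3/2) = 23.57^1.5 = 114.4299

114.4299 years


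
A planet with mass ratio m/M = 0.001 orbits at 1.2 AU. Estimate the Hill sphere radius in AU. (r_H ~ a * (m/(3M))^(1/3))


r_H = a * (m/3M)^(1/3) = 1.2 * (0.001/3)^(1/3) = 0.0832

0.0832 AU


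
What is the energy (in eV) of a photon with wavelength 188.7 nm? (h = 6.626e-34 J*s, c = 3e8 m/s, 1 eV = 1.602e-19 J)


E = hc/lambda = 6.626e-34 * 3e8 / 1.887e-07 = 1.053e-18 J = 6.5756 eV

6.5756 eV


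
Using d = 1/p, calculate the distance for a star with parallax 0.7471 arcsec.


d = 1/p = 1/0.7471 = 1.3385

1.3385 pc


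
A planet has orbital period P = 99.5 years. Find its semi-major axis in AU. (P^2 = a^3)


a = P^(2/3) = 99.5^(2/3) = 21.4725

21.4725 AU


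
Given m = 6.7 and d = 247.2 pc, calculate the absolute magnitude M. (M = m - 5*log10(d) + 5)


M = m - 5*log10(d) + 5 = 6.7 - 5*log10(247.2) + 5 = -0.2652

-0.2652


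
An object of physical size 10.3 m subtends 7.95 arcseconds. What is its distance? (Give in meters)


D = size / theta_rad, theta_rad = 7.95 * pi/(180*3600) = 3.854e-05, D = 267236.1641

267236.1641 m


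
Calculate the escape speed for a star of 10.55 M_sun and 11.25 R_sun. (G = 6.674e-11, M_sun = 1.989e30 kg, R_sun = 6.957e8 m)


M = 10.55 * 1.989e30 kg = 2.098395e+31 kg; R = 11.25 * 6.957e8 m = 7.826625e+09 m. v_esc = sqrt(2GM/R) = sqrt(2 * 6.674e-11 * 2.098395e+31 / 7.826625e+09) = 598224.861

598224.861 m/s


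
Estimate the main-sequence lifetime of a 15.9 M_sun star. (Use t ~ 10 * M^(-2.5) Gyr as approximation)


t = 10 * M^(-2.5) = 10 * 15.9^(-2.5) = 0.0099

0.0099 Gyr


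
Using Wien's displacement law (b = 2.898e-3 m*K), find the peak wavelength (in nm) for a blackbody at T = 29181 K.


lam_max = b / T = 2.898e-3 / 29181 = 9.931e-08 m = 99.3112 nm

99.3112 nm


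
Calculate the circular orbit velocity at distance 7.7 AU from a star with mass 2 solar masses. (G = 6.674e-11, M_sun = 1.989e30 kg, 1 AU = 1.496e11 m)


v = sqrt(GM/r) = sqrt(6.674e-11 * 3.978e+30 / 1.152e+12) = 15181.4877

15181.4877 m/s


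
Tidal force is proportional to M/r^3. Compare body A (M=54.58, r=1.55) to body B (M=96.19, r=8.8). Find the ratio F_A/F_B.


Ratio = (M1/r1^3) / (M2/r2^3) = (54.58/1.55^3) / (96.19/8.8^3) = 103.8381

103.8381


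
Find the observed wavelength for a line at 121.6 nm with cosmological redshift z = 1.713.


lam_obs = lam_emit * (1 + z) = 121.6 * (1 + 1.713) = 329.9008

329.9008 nm


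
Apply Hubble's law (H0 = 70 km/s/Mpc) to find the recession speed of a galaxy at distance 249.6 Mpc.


v = H0 * d = 70 * 249.6 = 17472.0

17472.0 km/s


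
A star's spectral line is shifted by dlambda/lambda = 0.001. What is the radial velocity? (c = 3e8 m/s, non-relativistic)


v = (dlambda/lambda) * c = 0.001 * 3e8 = 300000.0

300000.0 m/s


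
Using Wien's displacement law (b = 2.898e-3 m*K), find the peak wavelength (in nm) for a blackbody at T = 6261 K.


lam_max = b / T = 2.898e-3 / 6261 = 4.629e-07 m = 462.8654 nm

462.8654 nm


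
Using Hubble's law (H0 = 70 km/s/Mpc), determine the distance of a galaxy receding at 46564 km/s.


d = v / H0 = 46564 / 70 = 665.2

665.2 Mpc


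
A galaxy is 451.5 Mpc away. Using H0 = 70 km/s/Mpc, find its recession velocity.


v = H0 * d = 70 * 451.5 = 31605.0

31605.0 km/s


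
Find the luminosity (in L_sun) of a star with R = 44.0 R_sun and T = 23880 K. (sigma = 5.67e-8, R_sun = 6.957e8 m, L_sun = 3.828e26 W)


R = 44.0 * 6.957e8 m = 3.06108e+10 m. L = 4*pi*R^2*sigma*T^4 = 4*pi*(3.06108e+10)^2 * 5.67e-8 * 23880^4 = 2.171098726e+32 W. L/L_sun = 2.171098726e+32 / 3.828e26 = 567162.6765

567162.6765 L_sun


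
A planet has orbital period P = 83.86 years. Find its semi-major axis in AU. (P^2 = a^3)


a = P^(2/3) = 83.86^(2/3) = 19.1589

19.1589 AU


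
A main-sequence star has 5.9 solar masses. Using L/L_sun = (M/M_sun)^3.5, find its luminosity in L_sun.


L/L_sun = (M/M_sun)^3.5 = 5.9^3.5 = 498.8639

498.8639 L_sun
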